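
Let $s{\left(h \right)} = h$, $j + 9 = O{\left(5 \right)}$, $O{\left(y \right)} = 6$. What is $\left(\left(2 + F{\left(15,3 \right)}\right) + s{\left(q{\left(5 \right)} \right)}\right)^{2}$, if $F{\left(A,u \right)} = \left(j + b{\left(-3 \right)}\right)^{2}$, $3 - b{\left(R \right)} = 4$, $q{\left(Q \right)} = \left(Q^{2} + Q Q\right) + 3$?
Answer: $5041$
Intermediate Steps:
$q{\left(Q \right)} = 3 + 2 Q^{2}$ ($q{\left(Q \right)} = \left(Q^{2} + Q^{2}\right) + 3 = 2 Q^{2} + 3 = 3 + 2 Q^{2}$)
$b{\left(R \right)} = -1$ ($b{\left(R \right)} = 3 - 4 = -1$)
$j = -3$ ($j = -9 + 6 = -3$)
$F{\left(A,u \right)} = 16$ ($F{\left(A,u \right)} = \left(-3 - 1\right)^{2} = \left(-4\right)^{2} = 16$)
$\left(\left(2 + F{\left(15,3 \right)}\right) + s{\left(q{\left(5 \right)} \right)}\right)^{2} = \left(\left(2 + 16\right) + \left(3 + 2 \cdot 5^{2}\right)\right)^{2} = \left(18 + \left(3 + 2 \cdot 25\right)\right)^{2} = \left(18 + \left(3 + 50\right)\right)^{2} = \left(18 + 53\right)^{2} = 71^{2} = 5041$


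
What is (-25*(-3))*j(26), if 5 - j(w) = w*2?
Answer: -3525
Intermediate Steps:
j(w) = 5 - 2*w (j(w) = 5 - w*2 = 5 - 2*w)
(-25*(-3))*j(26) = (-25*(-3))*(5 - 2*26) = 75*(5 - 52) = 75*(-47) = -3525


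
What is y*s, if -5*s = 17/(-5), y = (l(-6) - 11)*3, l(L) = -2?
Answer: -663/25 ≈ -26.520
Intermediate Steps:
y = -39 (y = (-2 - 11)*3 = -13*3 = -39)
s = 17/25 (s = -17/(5*(-5)) = -17*(-1)/(5*5) = -1/5*(-17/5) = 17/25 ≈ 0.68000)
y*s = -39*17/25 = -663/25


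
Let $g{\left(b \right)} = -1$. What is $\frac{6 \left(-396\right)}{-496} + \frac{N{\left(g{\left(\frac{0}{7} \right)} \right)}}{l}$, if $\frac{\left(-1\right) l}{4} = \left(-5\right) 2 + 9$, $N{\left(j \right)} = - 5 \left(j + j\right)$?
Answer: $\frac{226}{31} \approx 7.2903$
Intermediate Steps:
$N{\left(j \right)} = - 10 j$ ($N{\left(j \right)} = - 5 \cdot 2 j = - 10 j$)
$l = 4$ ($l = - 4 \left(\left(-5\right) 2 + 9\right) = - 4 \left(-10 + 9\right) = \left(-4\right) \left(-1\right) = 4$)
$\frac{6 \left(-396\right)}{-496} + \frac{N{\left(g{\left(\frac{0}{7} \right)} \right)}}{l} = \frac{6 \left(-396\right)}{-496} + \frac{\left(-10\right) \left(-1\right)}{4} = \left(-2376\right) \left(- \frac{1}{496}\right) + 10 \cdot \frac{1}{4} = \frac{297}{62} + \frac{5}{2} = \frac{226}{31}$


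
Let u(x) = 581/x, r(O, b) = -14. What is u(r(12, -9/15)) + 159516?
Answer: 318949/2 ≈ 1.5947e+5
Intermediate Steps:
u(r(12, -9/15)) + 159516 = 581/(-14) + 159516 = 581*(-1/14) + 159516 = -83/2 + 159516 = 318949/2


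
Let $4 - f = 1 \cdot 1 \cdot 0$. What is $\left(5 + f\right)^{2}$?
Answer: $81$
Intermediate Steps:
$f = 4$ ($f = 4 - 1 \cdot 1 \cdot 0 = 4 - 1 \cdot 0 = 4 - 0 = 4 + 0 = 4$)
$\left(5 + f\right)^{2} = \left(5 + 4\right)^{2} = 9^{2} = 81$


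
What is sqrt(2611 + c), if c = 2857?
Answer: 2*sqrt(1367) ≈ 73.946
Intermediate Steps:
sqrt(2611 + c) = sqrt(2611 + 2857) = sqrt(5468) = 2*sqrt(1367)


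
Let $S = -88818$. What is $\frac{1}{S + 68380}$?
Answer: $- \frac{1}{20438} \approx -4.8928 \cdot 10^{-5}$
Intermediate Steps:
$\frac{1}{S + 68380} = \frac{1}{-88818 + 68380} = \frac{1}{-20438} = - \frac{1}{20438}$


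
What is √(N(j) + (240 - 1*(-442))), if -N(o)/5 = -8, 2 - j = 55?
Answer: 19*√2 ≈ 26.870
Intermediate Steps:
j = -53 (j = 2 - 1*55 = 2 - 55 = -53)
N(o) = 40 (N(o) = -5*(-8) = 40)
√(N(j) + (240 - 1*(-442))) = √(40 + (240 - 1*(-442))) = √(40 + (240 + 442)) = √(40 + 682) = √722 = 19*√2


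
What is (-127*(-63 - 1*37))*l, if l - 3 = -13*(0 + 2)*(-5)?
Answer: 1689100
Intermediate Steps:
l = 133 (l = 3 - 13*(0 + 2)*(-5) = 3 - 26*(-5) = 3 - 13*(-10) = 3 + 130 = 133)
(-127*(-63 - 1*37))*l = -127*(-63 - 1*37)*133 = -127*(-63 - 37)*133 = -127*(-100)*133 = 12700*133 = 1689100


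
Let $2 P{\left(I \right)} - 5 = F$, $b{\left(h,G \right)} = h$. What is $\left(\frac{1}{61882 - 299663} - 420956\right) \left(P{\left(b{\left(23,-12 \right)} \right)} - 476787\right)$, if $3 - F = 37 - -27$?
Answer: $\frac{47726958892201155}{237781} \approx 2.0072 \cdot 10^{11}$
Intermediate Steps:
$F = -61$ ($F = 3 - \left(37 - -27\right) = 3 - \left(37 + 27\right) = 3 - 64 = -61$)
$P{\left(I \right)} = -28$ ($P{\left(I \right)} = \frac{5}{2} + \frac{1}{2} \left(-61\right) = \frac{5}{2} - \frac{61}{2} = -28$)
$\left(\frac{1}{61882 - 299663} - 420956\right) \left(P{\left(b{\left(23,-12 \right)} \right)} - 476787\right) = \left(\frac{1}{61882 - 299663} - 420956\right) \left(-28 - 476787\right) = \left(\frac{1}{-237781} - 420956\right) \left(-476815\right) = \left(- \frac{1}{237781} - 420956\right) \left(-476815\right) = \left(- \frac{100095338637}{237781}\right) \left(-476815\right) = \frac{47726958892201155}{237781}$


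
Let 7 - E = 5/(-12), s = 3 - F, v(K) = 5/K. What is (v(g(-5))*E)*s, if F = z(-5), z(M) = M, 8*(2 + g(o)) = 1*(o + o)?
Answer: -3560/39 ≈ -91.282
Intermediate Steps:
g(o) = -2 + o/4 (g(o) = -2 + (1*(o + o))/8 = -2 + (1*(2*o))/8 = -2 + (2*o)/8 = -2 + o/4)
F = -5
s = 8 (s = 3 - 1*(-5) = 3 + 5 = 8)
E = 89/12 (E = 7 - 5/(-12) = 7 - 5*(-1)/12 = 7 - 1*(-5/12) = 7 + 5/12 = 89/12 ≈ 7.4167)
(v(g(-5))*E)*s = ((5/(-2 + (1/4)*(-5)))*(89/12))*8 = ((5/(-2 - 5/4))*(89/12))*8 = ((5/(-13/4))*(89/12))*8 = ((5*(-4/13))*(89/12))*8 = -20/13*89/12*8 = -445/39*8 = -3560/39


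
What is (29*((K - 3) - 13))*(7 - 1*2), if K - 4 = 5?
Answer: -1015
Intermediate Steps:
K = 9 (K = 4 + 5 = 9)
(29*((K - 3) - 13))*(7 - 1*2) = (29*((9 - 3) - 13))*(7 - 1*2) = (29*(6 - 13))*(7 - 2) = (29*(-7))*5 = -203*5 = -1015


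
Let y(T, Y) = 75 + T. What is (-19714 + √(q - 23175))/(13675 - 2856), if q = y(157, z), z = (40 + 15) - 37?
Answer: -19714/10819 + I*√22943/10819 ≈ -1.8222 + 0.014*I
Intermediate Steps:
z = 18 (z = 55 - 37 = 18)
q = 232 (q = 75 + 157 = 232)
(-19714 + √(q - 23175))/(13675 - 2856) = (-19714 + √(232 - 23175))/(13675 - 2856) = (-19714 + √(-22943))/10819 = (-19714 + I*√22943)*(1/10819) = -19714/10819 + I*√22943/10819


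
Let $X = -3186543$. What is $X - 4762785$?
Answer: $-7949328$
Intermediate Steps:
$X - 4762785 = -3186543 - 4762785 = -7949328$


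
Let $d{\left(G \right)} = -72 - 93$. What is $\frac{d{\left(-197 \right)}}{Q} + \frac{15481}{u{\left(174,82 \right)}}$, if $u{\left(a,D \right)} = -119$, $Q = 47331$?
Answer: $- \frac{244250282}{1877463} \approx -130.1$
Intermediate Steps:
$d{\left(G \right)} = -165$
$\frac{d{\left(-197 \right)}}{Q} + \frac{15481}{u{\left(174,82 \right)}} = - \frac{165}{47331} + \frac{15481}{-119} = \left(-165\right) \frac{1}{47331} + 15481 \left(- \frac{1}{119}\right) = - \frac{55}{15777} - \frac{15481}{119} = - \frac{244250282}{1877463}$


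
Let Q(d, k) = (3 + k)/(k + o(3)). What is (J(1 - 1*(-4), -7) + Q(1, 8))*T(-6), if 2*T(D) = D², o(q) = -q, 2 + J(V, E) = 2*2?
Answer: 378/5 ≈ 75.600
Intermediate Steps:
J(V, E) = 2 (J(V, E) = -2 + 2*2 = -2 + 4 = 2)
T(D) = D²/2
Q(d, k) = (3 + k)/(-3 + k) (Q(d, k) = (3 + k)/(k - 1*3) = (3 + k)/(k - 3) = (3 + k)/(-3 + k))
(J(1 - 1*(-4), -7) + Q(1, 8))*T(-6) = (2 + (3 + 8)/(-3 + 8))*((½)*(-6)²) = (2 + 11/5)*((½)*36) = (2 + (⅕)*11)*18 = (2 + 11/5)*18 = (21/5)*18 = 378/5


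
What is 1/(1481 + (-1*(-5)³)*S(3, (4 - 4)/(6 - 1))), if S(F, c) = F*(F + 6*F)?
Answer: 1/9356 ≈ 0.00010688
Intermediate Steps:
S(F, c) = 7*F² (S(F, c) = F*(7*F) = 7*F²)
1/(1481 + (-1*(-5)³)*S(3, (4 - 4)/(6 - 1))) = 1/(1481 + (-1*(-5)³)*(7*3²)) = 1/(1481 + (-1*(-125))*(7*9)) = 1/(1481 + 125*63) = 1/(1481 + 7875) = 1/9356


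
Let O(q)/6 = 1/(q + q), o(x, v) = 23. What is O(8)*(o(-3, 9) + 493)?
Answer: 387/2 ≈ 193.50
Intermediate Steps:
O(q) = 3/q (O(q) = 6/(q + q) = 6/((2*q)) = 6*(1/(2*q)) = 3/q)
O(8)*(o(-3, 9) + 493) = (3/8)*(23 + 493) = (3*(1/8))*516 = (3/8)*516 = 387/2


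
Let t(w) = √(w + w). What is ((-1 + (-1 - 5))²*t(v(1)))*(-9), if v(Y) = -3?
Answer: -441*I*√6 ≈ -1080.2*I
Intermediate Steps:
t(w) = √2*√w (t(w) = √(2*w) = √2*√w)
((-1 + (-1 - 5))²*t(v(1)))*(-9) = ((-1 + (-1 - 5))²*(√2*√(-3)))*(-9) = ((-1 - 6)²*(√2*(I*√3)))*(-9) = ((-7)²*(I*√6))*(-9) = (49*(I*√6))*(-9) = (49*I*√6)*(-9) = -441*I*√6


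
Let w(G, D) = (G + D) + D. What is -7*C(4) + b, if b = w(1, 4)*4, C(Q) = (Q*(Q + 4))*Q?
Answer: -860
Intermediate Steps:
C(Q) = Q**2*(4 + Q) (C(Q) = (Q*(4 + Q))*Q = Q**2*(4 + Q))
w(G, D) = G + 2*D (w(G, D) = (D + G) + D = G + 2*D)
b = 36 (b = (1 + 2*4)*4 = (1 + 8)*4 = 9*4 = 36)
-7*C(4) + b = -7*4**2*(4 + 4) + 36 = -112*8 + 36 = -7*128 + 36 = -896 + 36 = -860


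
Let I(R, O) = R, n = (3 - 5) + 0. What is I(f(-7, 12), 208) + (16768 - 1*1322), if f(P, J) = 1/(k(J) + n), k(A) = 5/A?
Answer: 293462/19 ≈ 15445.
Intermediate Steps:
n = -2 (n = -2 + 0 = -2)
f(P, J) = 1/(-2 + 5/J) (f(P, J) = 1/(5/J - 2) = 1/(-2 + 5/J))
I(f(-7, 12), 208) + (16768 - 1*1322) = -1*12/(-5 + 2*12) + (16768 - 1*1322) = -1*12/(-5 + 24) + (16768 - 1322) = -1*12/19 + 15446 = -1*12*1/19 + 15446 = -12/19 + 15446 = 293462/19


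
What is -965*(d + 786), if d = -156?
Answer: -607950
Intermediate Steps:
-965*(d + 786) = -965*(-156 + 786) = -965*630 = -607950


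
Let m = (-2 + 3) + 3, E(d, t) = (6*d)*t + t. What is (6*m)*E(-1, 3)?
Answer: -360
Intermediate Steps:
E(d, t) = t + 6*d*t (E(d, t) = 6*d*t + t = t + 6*d*t)
m = 4 (m = 1 + 3 = 4)
(6*m)*E(-1, 3) = (6*4)*(3*(1 + 6*(-1))) = 24*(3*(1 - 6)) = 24*(3*(-5)) = 24*(-15) = -360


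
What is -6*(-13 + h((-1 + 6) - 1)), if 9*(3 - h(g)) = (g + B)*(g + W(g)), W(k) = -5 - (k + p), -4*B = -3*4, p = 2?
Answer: 82/3 ≈ 27.333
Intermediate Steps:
B = 3 (B = -(-3)*4/4 = -1/4*(-12) = 3)
W(k) = -7 - k (W(k) = -5 - (k + 2) = -5 - (2 + k) = -5 + (-2 - k) = -7 - k)
h(g) = 16/3 + 7*g/9 (h(g) = 3 - (g + 3)*(g + (-7 - g))/9 = 3 - (3 + g)*(-7)/9 = 3 - (-21 - 7*g)/9 = 3 + (7/3 + 7*g/9) = 16/3 + 7*g/9)
-6*(-13 + h((-1 + 6) - 1)) = -6*(-13 + (16/3 + 7*((-1 + 6) - 1)/9)) = -6*(-13 + (16/3 + 7*(5 - 1)/9)) = -6*(-13 + (16/3 + (7/9)*4)) = -6*(-13 + (16/3 + 28/9)) = -6*(-13 + 76/9) = -6*(-41/9) = 82/3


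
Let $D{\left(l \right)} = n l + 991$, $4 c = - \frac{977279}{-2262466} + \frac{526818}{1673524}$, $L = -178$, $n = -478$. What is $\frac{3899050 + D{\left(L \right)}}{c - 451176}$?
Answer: $- \frac{3772210879969253250}{427070747280874447} \approx -8.8327$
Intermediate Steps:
$c = \frac{176712979649}{946572787546}$ ($c = \frac{- \frac{977279}{-2262466} + \frac{526818}{1673524}}{4} = \frac{\left(-977279\right) \left(- \frac{1}{2262466}\right) + 526818 \cdot \frac{1}{1673524}}{4} = \frac{\frac{977279}{2262466} + \frac{263409}{836762}}{4} = \frac{1}{4} \cdot \frac{353425959298}{473286393773} = \frac{176712979649}{946572787546} \approx 0.18669$)
$D{\left(l \right)} = 991 - 478 l$ ($D{\left(l \right)} = - 478 l + 991 = 991 - 478 l$)
$\frac{3899050 + D{\left(L \right)}}{c - 451176} = \frac{3899050 + \left(991 - -85084\right)}{\frac{176712979649}{946572787546} - 451176} = \frac{3899050 + \left(991 + 85084\right)}{- \frac{427070747280874447}{946572787546}} = \left(3899050 + 86075\right) \left(- \frac{946572787546}{427070747280874447}\right) = 3985125 \left(- \frac{946572787546}{427070747280874447}\right) = - \frac{3772210879969253250}{427070747280874447}$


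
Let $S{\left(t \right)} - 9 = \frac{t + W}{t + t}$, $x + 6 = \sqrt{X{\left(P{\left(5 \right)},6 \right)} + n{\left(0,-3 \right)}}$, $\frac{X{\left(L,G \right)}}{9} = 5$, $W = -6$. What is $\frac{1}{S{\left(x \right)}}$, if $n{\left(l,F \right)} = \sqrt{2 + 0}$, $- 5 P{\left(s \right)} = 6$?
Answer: $\frac{470714}{3143383} - \frac{27360 \sqrt{2}}{3143383} + \frac{22140 \sqrt{45 + \sqrt{2}}}{3143383} - \frac{4332 \sqrt{2} \sqrt{45 + \sqrt{2}}}{3143383} \approx 0.17215$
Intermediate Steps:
$P{\left(s \right)} = - \frac{6}{5}$ ($P{\left(s \right)} = \left(- \frac{1}{5}\right) 6 = - \frac{6}{5}$)
$X{\left(L,G \right)} = 45$ ($X{\left(L,G \right)} = 9 \cdot 5 = 45$)
$n{\left(l,F \right)} = \sqrt{2}$
$x = -6 + \sqrt{45 + \sqrt{2}} \approx 0.8128$
$S{\left(t \right)} = 9 + \frac{-6 + t}{2 t}$ ($S{\left(t \right)} = 9 + \frac{t - 6}{t + t} = 9 + \frac{-6 + t}{2 t}$)
$\frac{1}{S{\left(x \right)}} = \frac{1}{\frac{19}{2} - \frac{3}{-6 + \sqrt{45 + \sqrt{2}}}}$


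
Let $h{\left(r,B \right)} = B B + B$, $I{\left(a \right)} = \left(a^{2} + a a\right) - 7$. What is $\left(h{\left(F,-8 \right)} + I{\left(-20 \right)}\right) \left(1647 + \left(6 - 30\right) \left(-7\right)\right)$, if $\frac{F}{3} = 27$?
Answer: $1540935$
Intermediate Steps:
$F = 81$ ($F = 3 \cdot 27 = 81$)
$I{\left(a \right)} = -7 + 2 a^{2}$ ($I{\left(a \right)} = \left(a^{2} + a^{2}\right) - 7 = 2 a^{2} - 7 = -7 + 2 a^{2}$)
$h{\left(r,B \right)} = B + B^{2}$ ($h{\left(r,B \right)} = B^{2} + B = B + B^{2}$)
$\left(h{\left(F,-8 \right)} + I{\left(-20 \right)}\right) \left(1647 + \left(6 - 30\right) \left(-7\right)\right) = \left(- 8 \left(1 - 8\right) - \left(7 - 2 \left(-20\right)^{2}\right)\right) \left(1647 + \left(6 - 30\right) \left(-7\right)\right) = \left(\left(-8\right) \left(-7\right) + \left(-7 + 2 \cdot 400\right)\right) \left(1647 - -168\right) = \left(56 + \left(-7 + 800\right)\right) \left(1647 + 168\right) = \left(56 + 793\right) 1815 = 849 \cdot 1815 = 1540935$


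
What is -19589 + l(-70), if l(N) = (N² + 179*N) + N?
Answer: -27289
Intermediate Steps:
l(N) = N² + 180*N
-19589 + l(-70) = -19589 - 70*(180 - 70) = -19589 - 70*110 = -19589 - 7700 = -27289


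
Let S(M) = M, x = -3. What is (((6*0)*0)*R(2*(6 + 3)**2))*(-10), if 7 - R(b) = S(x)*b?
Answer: 0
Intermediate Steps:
R(b) = 7 + 3*b (R(b) = 7 - (-3)*b = 7 + 3*b)
(((6*0)*0)*R(2*(6 + 3)**2))*(-10) = (((6*0)*0)*(7 + 3*(2*(6 + 3)**2)))*(-10) = ((0*0)*(7 + 3*(2*9**2)))*(-10) = (0*(7 + 3*(2*81)))*(-10) = (0*(7 + 3*162))*(-10) = (0*(7 + 486))*(-10) = (0*493)*(-10) = 0*(-10) = 0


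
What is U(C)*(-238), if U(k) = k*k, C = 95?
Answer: -2147950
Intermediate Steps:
U(k) = k²
U(C)*(-238) = 95²*(-238) = 9025*(-238) = -2147950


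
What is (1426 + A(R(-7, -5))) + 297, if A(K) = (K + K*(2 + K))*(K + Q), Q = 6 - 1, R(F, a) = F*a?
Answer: 54923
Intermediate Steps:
Q = 5
A(K) = (5 + K)*(K + K*(2 + K)) (A(K) = (K + K*(2 + K))*(K + 5) = (K + K*(2 + K))*(5 + K) = (5 + K)*(K + K*(2 + K)))
(1426 + A(R(-7, -5))) + 297 = (1426 + (-7*(-5))*(15 + (-7*(-5))² + 8*(-7*(-5)))) + 297 = (1426 + 35*(15 + 35² + 8*35)) + 297 = (1426 + 35*(15 + 1225 + 280)) + 297 = (1426 + 35*1520) + 297 = (1426 + 53200) + 297 = 54626 + 297 = 54923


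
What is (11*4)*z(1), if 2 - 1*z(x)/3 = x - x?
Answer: 264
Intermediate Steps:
z(x) = 6 (z(x) = 6 - 3*(x - x) = 6 - 3*0 = 6 + 0 = 6)
(11*4)*z(1) = (11*4)*6 = 44*6 = 264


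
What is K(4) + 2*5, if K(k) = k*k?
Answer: 26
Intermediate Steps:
K(k) = k²
K(4) + 2*5 = 4² + 2*5 = 16 + 10 = 26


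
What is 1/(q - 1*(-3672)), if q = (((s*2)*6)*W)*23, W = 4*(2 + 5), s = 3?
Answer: 1/26856 ≈ 3.7236e-5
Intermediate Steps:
W = 28 (W = 4*7 = 28)
q = 23184 (q = (((3*2)*6)*28)*23 = ((6*6)*28)*23 = (36*28)*23 = 1008*23 = 23184)
1/(q - 1*(-3672)) = 1/(23184 - 1*(-3672)) = 1/(23184 + 3672) = 1/26856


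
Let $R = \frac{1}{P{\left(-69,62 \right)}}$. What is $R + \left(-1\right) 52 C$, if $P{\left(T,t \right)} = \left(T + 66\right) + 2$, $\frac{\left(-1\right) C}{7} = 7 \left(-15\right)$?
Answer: $-38221$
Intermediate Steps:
$C = 735$ ($C = - 7 \cdot 7 \left(-15\right) = \left(-7\right) \left(-105\right) = 735$)
$P{\left(T,t \right)} = 68 + T$ ($P{\left(T,t \right)} = \left(66 + T\right) + 2 = 68 + T$)
$R = -1$ ($R = \frac{1}{68 - 69} = \frac{1}{-1} = -1$)
$R + \left(-1\right) 52 C = -1 + \left(-1\right) 52 \cdot 735 = -1 - 38220 = -38221$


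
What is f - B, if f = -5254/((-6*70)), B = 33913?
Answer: -7119103/210 ≈ -33901.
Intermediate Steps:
f = 2627/210 (f = -5254/(-420) = -5254*(-1/420) = 2627/210 ≈ 12.510)
f - B = 2627/210 - 1*33913 = 2627/210 - 33913 = -7119103/210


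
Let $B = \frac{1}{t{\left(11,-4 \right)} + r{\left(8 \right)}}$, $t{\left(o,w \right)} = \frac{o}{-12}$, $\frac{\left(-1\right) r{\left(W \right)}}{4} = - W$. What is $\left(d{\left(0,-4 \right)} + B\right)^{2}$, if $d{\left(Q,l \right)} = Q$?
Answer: $\frac{144}{139129} \approx 0.001035$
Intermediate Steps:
$r{\left(W \right)} = 4 W$ ($r{\left(W \right)} = - 4 \left(- W\right) = 4 W$)
$t{\left(o,w \right)} = - \frac{o}{12}$ ($t{\left(o,w \right)} = o \left(- \frac{1}{12}\right) = - \frac{o}{12}$)
$B = \frac{12}{373}$ ($B = \frac{1}{\left(- \frac{1}{12}\right) 11 + 4 \cdot 8} = \frac{1}{- \frac{11}{12} + 32} = \frac{1}{\frac{373}{12}} = \frac{12}{373} \approx 0.032172$)
$\left(d{\left(0,-4 \right)} + B\right)^{2} = \left(0 + \frac{12}{373}\right)^{2} = \left(\frac{12}{373}\right)^{2} = \frac{144}{139129}$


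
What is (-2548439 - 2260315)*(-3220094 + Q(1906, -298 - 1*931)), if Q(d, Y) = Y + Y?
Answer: 15496459820208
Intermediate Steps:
Q(d, Y) = 2*Y
(-2548439 - 2260315)*(-3220094 + Q(1906, -298 - 1*931)) = (-2548439 - 2260315)*(-3220094 + 2*(-298 - 1*931)) = -4808754*(-3220094 + 2*(-298 - 931)) = -4808754*(-3220094 + 2*(-1229)) = -4808754*(-3220094 - 2458) = -4808754*(-3222552) = 15496459820208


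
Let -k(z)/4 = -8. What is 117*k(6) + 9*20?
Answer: 3924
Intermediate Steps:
k(z) = 32 (k(z) = -4*(-8) = 32)
117*k(6) + 9*20 = 117*32 + 9*20 = 3744 + 180 = 3924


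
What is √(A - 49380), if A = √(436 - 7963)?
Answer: √(-49380 + I*√7527) ≈ 0.195 + 222.22*I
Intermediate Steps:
A = I*√7527 (A = √(-7527) = I*√7527 ≈ 86.758*I)
√(A - 49380) = √(I*√7527 - 49380) = √(-49380 + I*√7527)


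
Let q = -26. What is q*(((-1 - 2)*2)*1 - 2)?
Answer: 208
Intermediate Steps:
q*(((-1 - 2)*2)*1 - 2) = -26*(((-1 - 2)*2)*1 - 2) = -26*(-3*2*1 - 2) = -26*(-6*1 - 2) = -26*(-6 - 2) = -26*(-8) = 208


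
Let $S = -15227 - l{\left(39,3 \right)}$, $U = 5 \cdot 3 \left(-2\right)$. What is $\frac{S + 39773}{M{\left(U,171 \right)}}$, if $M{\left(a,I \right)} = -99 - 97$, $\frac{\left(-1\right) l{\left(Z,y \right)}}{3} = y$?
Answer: $- \frac{24555}{196} \approx -125.28$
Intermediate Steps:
$U = -30$ ($U = 15 \left(-2\right) = -30$)
$l{\left(Z,y \right)} = - 3 y$
$M{\left(a,I \right)} = -196$ ($M{\left(a,I \right)} = -99 - 97 = -196$)
$S = -15218$ ($S = -15227 - \left(-3\right) 3 = -15227 - -9 = -15227 + 9 = -15218$)
$\frac{S + 39773}{M{\left(U,171 \right)}} = \frac{-15218 + 39773}{-196} = 24555 \left(- \frac{1}{196}\right) = - \frac{24555}{196}$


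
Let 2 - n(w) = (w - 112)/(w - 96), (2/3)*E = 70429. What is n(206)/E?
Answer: 42/3873595 ≈ 1.0843e-5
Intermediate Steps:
E = 211287/2 (E = (3/2)*70429 = 211287/2 ≈ 1.0564e+5)
n(w) = 2 - (-112 + w)/(-96 + w) (n(w) = 2 - (w - 112)/(w - 96) = 2 - (-112 + w)/(-96 + w))
n(206)/E = ((-80 + 206)/(-96 + 206))/(211287/2) = (126/110)*(2/211287) = ((1/110)*126)*(2/211287) = (63/55)*(2/211287) = 42/3873595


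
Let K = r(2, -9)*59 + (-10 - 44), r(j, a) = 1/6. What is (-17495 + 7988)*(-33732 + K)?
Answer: 642220033/2 ≈ 3.2111e+8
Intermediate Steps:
r(j, a) = ⅙
K = -265/6 (K = (⅙)*59 + (-10 - 44) = 59/6 - 54 = -265/6 ≈ -44.167)
(-17495 + 7988)*(-33732 + K) = (-17495 + 7988)*(-33732 - 265/6) = -9507*(-202657/6) = 642220033/2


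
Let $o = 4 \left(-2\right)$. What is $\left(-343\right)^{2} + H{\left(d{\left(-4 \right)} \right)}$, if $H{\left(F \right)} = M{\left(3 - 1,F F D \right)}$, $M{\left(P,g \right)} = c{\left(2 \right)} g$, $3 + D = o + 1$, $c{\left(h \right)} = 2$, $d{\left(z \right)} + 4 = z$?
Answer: $116369$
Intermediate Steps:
$d{\left(z \right)} = -4 + z$
$o = -8$
$D = -10$ ($D = -3 + \left(-8 + 1\right) = -3 - 7 = -10$)
$M{\left(P,g \right)} = 2 g$
$H{\left(F \right)} = - 20 F^{2}$ ($H{\left(F \right)} = 2 F F \left(-10\right) = 2 F^{2} \left(-10\right) = 2 \left(- 10 F^{2}\right) = - 20 F^{2}$)
$\left(-343\right)^{2} + H{\left(d{\left(-4 \right)} \right)} = \left(-343\right)^{2} - 20 \left(-4 - 4\right)^{2} = 117649 - 20 \left(-8\right)^{2} = 117649 - 1280 = 116369$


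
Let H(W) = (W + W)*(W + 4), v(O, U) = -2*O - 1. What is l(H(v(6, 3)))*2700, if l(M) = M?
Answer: 631800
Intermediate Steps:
v(O, U) = -1 - 2*O
H(W) = 2*W*(4 + W) (H(W) = (2*W)*(4 + W) = 2*W*(4 + W))
l(H(v(6, 3)))*2700 = (2*(-1 - 2*6)*(4 + (-1 - 2*6)))*2700 = (2*(-1 - 12)*(4 + (-1 - 12)))*2700 = (2*(-13)*(4 - 13))*2700 = (2*(-13)*(-9))*2700 = 234*2700 = 631800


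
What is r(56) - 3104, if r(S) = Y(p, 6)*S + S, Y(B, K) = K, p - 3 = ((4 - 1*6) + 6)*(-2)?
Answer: -2712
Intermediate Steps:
p = -5 (p = 3 + ((4 - 1*6) + 6)*(-2) = 3 + ((4 - 6) + 6)*(-2) = 3 + (-2 + 6)*(-2) = 3 + 4*(-2) = 3 - 8 = -5)
r(S) = 7*S (r(S) = 6*S + S = 7*S)
r(56) - 3104 = 7*56 - 3104 = 392 - 3104 = -2712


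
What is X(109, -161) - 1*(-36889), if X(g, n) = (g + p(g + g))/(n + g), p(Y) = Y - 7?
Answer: 479477/13 ≈ 36883.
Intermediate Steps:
p(Y) = -7 + Y
X(g, n) = (-7 + 3*g)/(g + n) (X(g, n) = (g + (-7 + (g + g)))/(n + g) = (g + (-7 + 2*g))/(g + n) = (-7 + 3*g)/(g + n))
X(109, -161) - 1*(-36889) = (-7 + 3*109)/(109 - 161) - 1*(-36889) = (-7 + 327)/(-52) + 36889 = -1/52*320 + 36889 = -80/13 + 36889 = 479477/13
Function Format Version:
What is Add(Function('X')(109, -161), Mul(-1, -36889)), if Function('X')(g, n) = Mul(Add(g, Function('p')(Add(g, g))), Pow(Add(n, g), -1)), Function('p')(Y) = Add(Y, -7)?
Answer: Rational(479477, 13) ≈ 36883.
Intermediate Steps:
Function('p')(Y) = Add(-7, Y)
Function('X')(g, n) = Mul(Pow(Add(g, n), -1), Add(-7, Mul(3, g))) (Function('X')(g, n) = Mul(Add(g, Add(-7, Add(g, g))), Pow(Add(n, g), -1)) = Mul(Add(g, Add(-7, Mul(2, g))), Pow(Add(g, n), -1)) = Mul(Add(-7, Mul(3, g)), Pow(Add(g, n), -1)) = Mul(Pow(Add(g, n), -1), Add(-7, Mul(3, g))))
Add(Function('X')(109, -161), Mul(-1, -36889)) = Add(Mul(Pow(Add(109, -161), -1), Add(-7, Mul(3, 109))), Mul(-1, -36889)) = Add(Mul(Pow(-52, -1), Add(-7, 327)), 36889) = Add(Mul(Rational(-1, 52), 320), 36889) = Add(Rational(-80, 13), 36889) = Rational(479477, 13)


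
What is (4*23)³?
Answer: 778688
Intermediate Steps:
(4*23)³ = 92³ = 778688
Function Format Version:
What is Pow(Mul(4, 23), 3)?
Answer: 778688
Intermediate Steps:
Pow(Mul(4, 23), 3) = Pow(92, 3) = 778688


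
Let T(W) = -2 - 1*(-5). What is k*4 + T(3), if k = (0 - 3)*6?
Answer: -69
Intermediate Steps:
T(W) = 3 (T(W) = -2 + 5 = 3)
k = -18 (k = -3*6 = -18)
k*4 + T(3) = -18*4 + 3 = -72 + 3 = -69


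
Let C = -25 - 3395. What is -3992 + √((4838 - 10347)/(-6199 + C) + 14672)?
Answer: -3992 + 19*√3760615383/9619 ≈ -3870.9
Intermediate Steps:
C = -3420
-3992 + √((4838 - 10347)/(-6199 + C) + 14672) = -3992 + √((4838 - 10347)/(-6199 - 3420) + 14672) = -3992 + √(-5509/(-9619) + 14672) = -3992 + √(-5509*(-1/9619) + 14672) = -3992 + √(5509/9619 + 14672) = -3992 + √(141135477/9619) = -3992 + 19*√3760615383/9619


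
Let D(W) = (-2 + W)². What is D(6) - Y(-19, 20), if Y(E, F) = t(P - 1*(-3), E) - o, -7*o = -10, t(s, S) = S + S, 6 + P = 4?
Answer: 388/7 ≈ 55.429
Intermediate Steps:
P = -2 (P = -6 + 4 = -2)
t(s, S) = 2*S
o = 10/7 (o = -⅐*(-10) = 10/7 ≈ 1.4286)
Y(E, F) = -10/7 + 2*E (Y(E, F) = 2*E - 1*10/7 = 2*E - 10/7 = -10/7 + 2*E)
D(6) - Y(-19, 20) = (-2 + 6)² - (-10/7 + 2*(-19)) = 4² - (-10/7 - 38) = 16 - 1*(-276/7) = 16 + 276/7 = 388/7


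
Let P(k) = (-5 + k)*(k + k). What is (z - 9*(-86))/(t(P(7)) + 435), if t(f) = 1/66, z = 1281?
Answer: 135630/28711 ≈ 4.7240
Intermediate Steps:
P(k) = 2*k*(-5 + k) (P(k) = (-5 + k)*(2*k) = 2*k*(-5 + k))
t(f) = 1/66
(z - 9*(-86))/(t(P(7)) + 435) = (1281 - 9*(-86))/(1/66 + 435) = (1281 + 774)/(28711/66) = 2055*(66/28711) = 135630/28711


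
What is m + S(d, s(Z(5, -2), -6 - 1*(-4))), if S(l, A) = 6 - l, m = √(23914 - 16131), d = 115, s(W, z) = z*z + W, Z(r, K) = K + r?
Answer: -109 + √7783 ≈ -20.779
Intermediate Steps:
s(W, z) = W + z² (s(W, z) = z² + W = W + z²)
m = √7783 ≈ 88.221
m + S(d, s(Z(5, -2), -6 - 1*(-4))) = √7783 + (6 - 1*115) = √7783 + (6 - 115) = √7783 - 109 = -109 + √7783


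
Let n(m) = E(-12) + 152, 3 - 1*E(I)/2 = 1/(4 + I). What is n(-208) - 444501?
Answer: -1777371/4 ≈ -4.4434e+5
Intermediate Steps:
E(I) = 6 - 2/(4 + I)
n(m) = 633/4 (n(m) = 2*(11 + 3*(-12))/(4 - 12) + 152 = 2*(11 - 36)/(-8) + 152 = 2*(-⅛)*(-25) + 152 = 25/4 + 152 = 633/4)
n(-208) - 444501 = 633/4 - 444501 = -1777371/4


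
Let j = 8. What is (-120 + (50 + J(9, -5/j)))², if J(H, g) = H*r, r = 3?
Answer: 1849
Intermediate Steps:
J(H, g) = 3*H (J(H, g) = H*3 = 3*H)
(-120 + (50 + J(9, -5/j)))² = (-120 + (50 + 3*9))² = (-120 + (50 + 27))² = (-120 + 77)² = (-43)² = 1849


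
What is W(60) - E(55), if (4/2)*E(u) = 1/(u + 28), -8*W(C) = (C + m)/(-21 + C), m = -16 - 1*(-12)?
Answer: -1201/6474 ≈ -0.18551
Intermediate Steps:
m = -4 (m = -16 + 12 = -4)
W(C) = -(-4 + C)/(8*(-21 + C)) (W(C) = -(C - 4)/(8*(-21 + C)) = -(-4 + C)/(8*(-21 + C)))
E(u) = 1/(2*(28 + u)) (E(u) = 1/(2*(u + 28)) = 1/(2*(28 + u)))
W(60) - E(55) = (4 - 1*60)/(8*(-21 + 60)) - 1/(2*(28 + 55)) = (⅛)*(4 - 60)/39 - 1/(2*83) = (⅛)*(1/39)*(-56) - 1/(2*83) = -7/39 - 1*1/166 = -7/39 - 1/166 = -1201/6474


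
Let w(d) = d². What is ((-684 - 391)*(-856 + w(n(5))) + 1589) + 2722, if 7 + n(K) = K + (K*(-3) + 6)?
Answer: 794436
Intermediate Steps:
n(K) = -1 - 2*K (n(K) = -7 + (K + (K*(-3) + 6)) = -7 + (K + (-3*K + 6)) = -7 + (K + (6 - 3*K)) = -7 + (6 - 2*K) = -1 - 2*K)
((-684 - 391)*(-856 + w(n(5))) + 1589) + 2722 = ((-684 - 391)*(-856 + (-1 - 2*5)²) + 1589) + 2722 = (-1075*(-856 + (-1 - 10)²) + 1589) + 2722 = (-1075*(-856 + (-11)²) + 1589) + 2722 = (-1075*(-856 + 121) + 1589) + 2722 = (-1075*(-735) + 1589) + 2722 = (790125 + 1589) + 2722 = 791714 + 2722 = 794436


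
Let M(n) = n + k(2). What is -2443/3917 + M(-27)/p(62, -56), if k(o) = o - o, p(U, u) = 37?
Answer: -196150/144929 ≈ -1.3534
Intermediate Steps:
k(o) = 0
M(n) = n (M(n) = n + 0 = n)
-2443/3917 + M(-27)/p(62, -56) = -2443/3917 - 27/37 = -196150/144929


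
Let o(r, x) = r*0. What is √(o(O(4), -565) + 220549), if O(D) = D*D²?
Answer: 7*√4501 ≈ 469.63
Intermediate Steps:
O(D) = D³
o(r, x) = 0
√(o(O(4), -565) + 220549) = √(0 + 220549) = √220549 = 7*√4501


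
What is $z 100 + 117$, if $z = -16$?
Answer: $-1483$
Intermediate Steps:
$z 100 + 117 = \left(-16\right) 100 + 117 = -1600 + 117 = -1483$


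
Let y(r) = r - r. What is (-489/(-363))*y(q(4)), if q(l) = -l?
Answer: 0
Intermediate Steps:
y(r) = 0
(-489/(-363))*y(q(4)) = -489/(-363)*0 = -489*(-1/363)*0 = (163/121)*0 = 0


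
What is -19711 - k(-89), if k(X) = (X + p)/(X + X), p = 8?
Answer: -3508639/178 ≈ -19711.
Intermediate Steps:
k(X) = (8 + X)/(2*X) (k(X) = (X + 8)/(X + X) = (8 + X)/((2*X)) = (8 + X)*(1/(2*X)) = (8 + X)/(2*X))
-19711 - k(-89) = -19711 - (8 - 89)/(2*(-89)) = -19711 - (-1)*(-81)/(2*89) = -19711 - 1*81/178 = -19711 - 81/178 = -3508639/178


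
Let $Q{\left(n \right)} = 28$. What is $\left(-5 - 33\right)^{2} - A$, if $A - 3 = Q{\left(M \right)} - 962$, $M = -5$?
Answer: $2375$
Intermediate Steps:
$A = -931$ ($A = 3 + \left(28 - 962\right) = 3 - 934 = -931$)
$\left(-5 - 33\right)^{2} - A = \left(-5 - 33\right)^{2} - -931 = \left(-38\right)^{2} + 931 = 1444 + 931 = 2375$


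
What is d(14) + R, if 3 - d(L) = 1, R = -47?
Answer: -45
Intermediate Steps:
d(L) = 2 (d(L) = 3 - 1*1 = 3 - 1 = 2)
d(14) + R = 2 - 47 = -45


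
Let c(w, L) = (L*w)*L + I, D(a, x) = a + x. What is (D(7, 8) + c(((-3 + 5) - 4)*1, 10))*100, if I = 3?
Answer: -18200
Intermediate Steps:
c(w, L) = 3 + w*L² (c(w, L) = (L*w)*L + 3 = w*L² + 3 = 3 + w*L²)
(D(7, 8) + c(((-3 + 5) - 4)*1, 10))*100 = ((7 + 8) + (3 + (((-3 + 5) - 4)*1)*10²))*100 = (15 + (3 + ((2 - 4)*1)*100))*100 = (15 + (3 - 2*1*100))*100 = (15 + (3 - 2*100))*100 = (15 + (3 - 200))*100 = (15 - 197)*100 = -182*100 = -18200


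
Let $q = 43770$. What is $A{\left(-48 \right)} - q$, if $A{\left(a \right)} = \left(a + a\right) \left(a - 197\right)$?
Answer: $-20250$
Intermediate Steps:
$A{\left(a \right)} = 2 a \left(-197 + a\right)$
$A{\left(-48 \right)} - q = 2 \left(-48\right) \left(-197 - 48\right) - 43770 = 2 \left(-48\right) \left(-245\right) - 43770 = 23520 - 43770 = -20250$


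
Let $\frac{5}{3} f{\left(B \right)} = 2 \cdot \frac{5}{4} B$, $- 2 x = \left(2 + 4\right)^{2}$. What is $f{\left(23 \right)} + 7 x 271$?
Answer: $- \frac{68223}{2} \approx -34112.0$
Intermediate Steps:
$x = -18$ ($x = - \frac{\left(2 + 4\right)^{2}}{2} = - \frac{6^{2}}{2} = \left(- \frac{1}{2}\right) 36 = -18$)
$f{\left(B \right)} = \frac{3 B}{2}$ ($f{\left(B \right)} = \frac{3 \cdot 2 \cdot \frac{5}{4} B}{5} = \frac{3 \frac{5 B}{2}}{5} = \frac{3 B}{2}$)
$f{\left(23 \right)} + 7 x 271 = \frac{3}{2} \cdot 23 + 7 \left(-18\right) 271 = \frac{69}{2} - 34146 = - \frac{68223}{2}$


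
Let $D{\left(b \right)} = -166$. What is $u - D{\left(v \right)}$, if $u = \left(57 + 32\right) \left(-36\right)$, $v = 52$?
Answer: $-3038$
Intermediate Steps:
$u = -3204$ ($u = 89 \left(-36\right) = -3204$)
$u - D{\left(v \right)} = -3204 - -166 = -3204 + 166 = -3038$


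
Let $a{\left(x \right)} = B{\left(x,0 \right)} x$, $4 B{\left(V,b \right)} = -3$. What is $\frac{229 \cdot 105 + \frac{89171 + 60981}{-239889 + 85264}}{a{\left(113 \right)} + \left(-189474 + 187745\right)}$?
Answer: $- \frac{14871231892}{1121804375} \approx -13.257$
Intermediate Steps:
$B{\left(V,b \right)} = - \frac{3}{4}$ ($B{\left(V,b \right)} = \frac{1}{4} \left(-3\right) = - \frac{3}{4}$)
$a{\left(x \right)} = - \frac{3 x}{4}$
$\frac{229 \cdot 105 + \frac{89171 + 60981}{-239889 + 85264}}{a{\left(113 \right)} + \left(-189474 + 187745\right)} = \frac{229 \cdot 105 + \frac{89171 + 60981}{-239889 + 85264}}{\left(- \frac{3}{4}\right) 113 + \left(-189474 + 187745\right)} = \frac{24045 + \frac{150152}{-154625}}{- \frac{339}{4} - 1729} = \frac{24045 + 150152 \left(- \frac{1}{154625}\right)}{- \frac{7255}{4}} = \left(24045 - \frac{150152}{154625}\right) \left(- \frac{4}{7255}\right) = \frac{3717807973}{154625} \left(- \frac{4}{7255}\right) = - \frac{14871231892}{1121804375}$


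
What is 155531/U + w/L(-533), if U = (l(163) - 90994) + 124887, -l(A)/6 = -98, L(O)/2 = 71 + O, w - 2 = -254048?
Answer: 1483911795/5310074 ≈ 279.45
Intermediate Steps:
w = -254046 (w = 2 - 254048 = -254046)
L(O) = 142 + 2*O (L(O) = 2*(71 + O) = 142 + 2*O)
l(A) = 588 (l(A) = -6*(-98) = 588)
U = 34481 (U = (588 - 90994) + 124887 = -90406 + 124887 = 34481)
155531/U + w/L(-533) = 155531/34481 - 254046/(142 + 2*(-533)) = 155531*(1/34481) - 254046/(142 - 1066) = 155531/34481 - 254046/(-924) = 155531/34481 - 254046*(-1/924) = 155531/34481 + 42341/154 = 1483911795/5310074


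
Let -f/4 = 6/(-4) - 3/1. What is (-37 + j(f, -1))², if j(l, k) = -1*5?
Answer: 1764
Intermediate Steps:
f = 18 (f = -4*(6/(-4) - 3/1) = -4*(6*(-¼) - 3/1) = -4*(-3/2 - 3/1) = -4*(-3/2 - 3*1) = -4*(-3/2 - 3) = -4*(-9/2) = 18)
j(l, k) = -5
(-37 + j(f, -1))² = (-37 - 5)² = (-42)² = 1764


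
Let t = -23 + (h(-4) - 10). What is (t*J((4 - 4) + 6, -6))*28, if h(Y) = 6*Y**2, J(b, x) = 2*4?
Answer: 14112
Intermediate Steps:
J(b, x) = 8
t = 63 (t = -23 + (6*(-4)**2 - 10) = -23 + (6*16 - 10) = -23 + (96 - 10) = -23 + 86 = 63)
(t*J((4 - 4) + 6, -6))*28 = (63*8)*28 = 504*28 = 14112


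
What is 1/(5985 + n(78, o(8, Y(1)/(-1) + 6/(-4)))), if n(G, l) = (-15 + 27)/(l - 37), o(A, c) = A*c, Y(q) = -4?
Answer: 17/101733 ≈ 0.00016710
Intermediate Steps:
n(G, l) = 12/(-37 + l)
1/(5985 + n(78, o(8, Y(1)/(-1) + 6/(-4)))) = 1/(5985 + 12/(-37 + 8*(-4/(-1) + 6/(-4)))) = 1/(5985 + 12/(-37 + 8*(-4*(-1) + 6*(-1/4)))) = 1/(5985 + 12/(-37 + 8*(4 - 3/2))) = 1/(5985 + 12/(-37 + 8*(5/2))) = 1/(5985 + 12/(-37 + 20)) = 1/(5985 + 12/(-17)) = 1/(5985 + 12*(-1/17)) = 1/(5985 - 12/17) = 1/(101733/17) = 17/101733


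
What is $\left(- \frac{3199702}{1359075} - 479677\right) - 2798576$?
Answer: $- \frac{4455394895677}{1359075} \approx -3.2783 \cdot 10^{6}$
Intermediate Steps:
$\left(- \frac{3199702}{1359075} - 479677\right) - 2798576 = - \frac{651920218477}{1359075} - 2798576 = - \frac{4455394895677}{1359075}$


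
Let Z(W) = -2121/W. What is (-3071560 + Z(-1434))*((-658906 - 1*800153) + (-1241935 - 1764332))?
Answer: 3278006919633099/239 ≈ 1.3716e+13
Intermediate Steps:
(-3071560 + Z(-1434))*((-658906 - 1*800153) + (-1241935 - 1764332)) = (-3071560 - 2121/(-1434))*((-658906 - 1*800153) + (-1241935 - 1764332)) = (-3071560 - 2121*(-1/1434))*((-658906 - 800153) - 3006267) = (-3071560 + 707/478)*(-1459059 - 3006267) = -1468204973/478*(-4465326) = 3278006919633099/239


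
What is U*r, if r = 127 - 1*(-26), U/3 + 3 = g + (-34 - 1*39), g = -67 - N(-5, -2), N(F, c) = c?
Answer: -64719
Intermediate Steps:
g = -65 (g = -67 - 1*(-2) = -67 + 2 = -65)
U = -423 (U = -9 + 3*(-65 + (-34 - 1*39)) = -9 + 3*(-65 + (-34 - 39)) = -9 + 3*(-65 - 73) = -9 + 3*(-138) = -9 - 414 = -423)
r = 153 (r = 127 + 26 = 153)
U*r = -423*153 = -64719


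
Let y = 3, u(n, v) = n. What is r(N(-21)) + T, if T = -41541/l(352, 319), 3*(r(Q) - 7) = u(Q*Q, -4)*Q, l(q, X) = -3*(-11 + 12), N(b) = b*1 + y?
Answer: 11910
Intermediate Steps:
N(b) = 3 + b (N(b) = b*1 + 3 = b + 3 = 3 + b)
l(q, X) = -3 (l(q, X) = -3*1 = -3)
r(Q) = 7 + Q³/3 (r(Q) = 7 + ((Q*Q)*Q)/3 = 7 + (Q²*Q)/3 = 7 + Q³/3)
T = 13847 (T = -41541/(-3) = -41541*(-⅓) = 13847)
r(N(-21)) + T = (7 + (3 - 21)³/3) + 13847 = (7 + (⅓)*(-18)³) + 13847 = (7 + (⅓)*(-5832)) + 13847 = (7 - 1944) + 13847 = -1937 + 13847 = 11910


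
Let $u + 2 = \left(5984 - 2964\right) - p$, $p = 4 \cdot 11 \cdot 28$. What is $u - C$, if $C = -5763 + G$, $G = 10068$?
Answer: $-2519$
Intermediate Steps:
$p = 1232$ ($p = 44 \cdot 28 = 1232$)
$C = 4305$ ($C = -5763 + 10068 = 4305$)
$u = 1786$ ($u = -2 + \left(\left(5984 - 2964\right) - 1232\right) = -2 + \left(3020 - 1232\right) = -2 + 1788 = 1786$)
$u - C = 1786 - 4305 = -2519$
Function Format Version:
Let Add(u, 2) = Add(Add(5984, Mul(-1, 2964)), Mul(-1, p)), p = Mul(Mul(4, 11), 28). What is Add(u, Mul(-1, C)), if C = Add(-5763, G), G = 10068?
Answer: -2519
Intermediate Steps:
p = 1232 (p = Mul(44, 28) = 1232)
C = 4305 (C = Add(-5763, 10068) = 4305)
u = 1786 (u = Add(-2, Add(Add(5984, Mul(-1, 2964)), Mul(-1, 1232))) = Add(-2, Add(Add(5984, -2964), -1232)) = Add(-2, Add(3020, -1232)) = Add(-2, 1788) = 1786)
Add(u, Mul(-1, C)) = Add(1786, Mul(-1, 4305)) = Add(1786, -4305) = -2519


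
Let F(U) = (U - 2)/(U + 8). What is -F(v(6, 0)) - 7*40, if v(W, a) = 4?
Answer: -1681/6 ≈ -280.17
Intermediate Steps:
F(U) = (-2 + U)/(8 + U)
-F(v(6, 0)) - 7*40 = -(-2 + 4)/(8 + 4) - 7*40 = -2/12 - 280 = -1*⅙ - 280 = -⅙ - 280 = -1681/6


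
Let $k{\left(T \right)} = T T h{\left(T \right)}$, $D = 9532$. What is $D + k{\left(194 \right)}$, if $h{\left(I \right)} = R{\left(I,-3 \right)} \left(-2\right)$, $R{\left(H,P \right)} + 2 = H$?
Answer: $-14442692$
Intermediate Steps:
$R{\left(H,P \right)} = -2 + H$
$h{\left(I \right)} = 4 - 2 I$ ($h{\left(I \right)} = \left(-2 + I\right) \left(-2\right) = 4 - 2 I$)
$k{\left(T \right)} = T^{2} \left(4 - 2 T\right)$ ($k{\left(T \right)} = T T \left(4 - 2 T\right) = T^{2} \left(4 - 2 T\right)$)
$D + k{\left(194 \right)} = 9532 + 2 \cdot 194^{2} \left(2 - 194\right) = 9532 + 2 \cdot 37636 \left(2 - 194\right) = 9532 + 2 \cdot 37636 \left(-192\right) = 9532 - 14452224 = -14442692$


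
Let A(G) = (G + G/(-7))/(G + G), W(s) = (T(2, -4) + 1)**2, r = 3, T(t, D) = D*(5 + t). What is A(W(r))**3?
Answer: 27/343 ≈ 0.078717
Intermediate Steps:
W(s) = 729 (W(s) = (-4*(5 + 2) + 1)**2 = (-4*7 + 1)**2 = (-28 + 1)**2 = (-27)**2 = 729)
A(G) = 3/7 (A(G) = (G + G*(-1/7))/((2*G)) = (G - G/7)*(1/(2*G)) = (6*G/7)*(1/(2*G)) = 3/7)
A(W(r))**3 = (3/7)**3 = 27/343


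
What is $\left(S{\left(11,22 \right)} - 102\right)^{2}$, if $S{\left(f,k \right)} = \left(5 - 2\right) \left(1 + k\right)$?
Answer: $1089$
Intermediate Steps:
$S{\left(f,k \right)} = 3 + 3 k$ ($S{\left(f,k \right)} = 3 \left(1 + k\right) = 3 + 3 k$)
$\left(S{\left(11,22 \right)} - 102\right)^{2} = \left(\left(3 + 3 \cdot 22\right) - 102\right)^{2} = \left(\left(3 + 66\right) - 102\right)^{2} = \left(69 - 102\right)^{2} = \left(-33\right)^{2} = 1089$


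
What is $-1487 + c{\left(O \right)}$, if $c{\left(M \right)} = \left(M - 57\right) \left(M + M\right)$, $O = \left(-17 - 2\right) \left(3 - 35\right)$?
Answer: $668529$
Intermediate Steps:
$O = 608$ ($O = \left(-19\right) \left(-32\right) = 608$)
$c{\left(M \right)} = 2 M \left(-57 + M\right)$ ($c{\left(M \right)} = \left(-57 + M\right) 2 M = 2 M \left(-57 + M\right)$)
$-1487 + c{\left(O \right)} = -1487 + 2 \cdot 608 \left(-57 + 608\right) = -1487 + 2 \cdot 608 \cdot 551 = -1487 + 670016 = 668529$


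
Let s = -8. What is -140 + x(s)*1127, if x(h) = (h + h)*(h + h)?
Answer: 288372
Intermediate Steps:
x(h) = 4*h² (x(h) = (2*h)*(2*h) = 4*h²)
-140 + x(s)*1127 = -140 + (4*(-8)²)*1127 = -140 + (4*64)*1127 = -140 + 256*1127 = -140 + 288512 = 288372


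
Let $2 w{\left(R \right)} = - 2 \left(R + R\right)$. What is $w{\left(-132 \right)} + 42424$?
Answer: $42688$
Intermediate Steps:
$w{\left(R \right)} = - 2 R$ ($w{\left(R \right)} = \frac{\left(-2\right) \left(R + R\right)}{2} = \frac{\left(-2\right) 2 R}{2} = \frac{\left(-4\right) R}{2} = - 2 R$)
$w{\left(-132 \right)} + 42424 = \left(-2\right) \left(-132\right) + 42424 = 264 + 42424 = 42688$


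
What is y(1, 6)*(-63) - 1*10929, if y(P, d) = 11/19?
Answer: -208344/19 ≈ -10965.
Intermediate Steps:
y(P, d) = 11/19 (y(P, d) = 11*(1/19) = 11/19)
y(1, 6)*(-63) - 1*10929 = (11/19)*(-63) - 1*10929 = -693/19 - 10929 = -208344/19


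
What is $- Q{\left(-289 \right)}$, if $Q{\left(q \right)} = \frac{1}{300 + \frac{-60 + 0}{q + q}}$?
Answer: $- \frac{289}{86730} \approx -0.0033322$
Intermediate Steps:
$Q{\left(q \right)} = \frac{1}{300 - \frac{30}{q}}$ ($Q{\left(q \right)} = \frac{1}{300 - \frac{60}{2 q}} = \frac{1}{300 - 60 \frac{1}{2 q}} = \frac{1}{300 - \frac{30}{q}}$)
$- Q{\left(-289 \right)} = - \frac{-289}{30 \left(-1 + 10 \left(-289\right)\right)} = - \frac{-289}{30 \left(-1 - 2890\right)} = - \frac{-289}{30 \left(-2891\right)} = - \frac{\left(-289\right) \left(-1\right)}{30 \cdot 2891} = \left(-1\right) \frac{289}{86730} = - \frac{289}{86730}$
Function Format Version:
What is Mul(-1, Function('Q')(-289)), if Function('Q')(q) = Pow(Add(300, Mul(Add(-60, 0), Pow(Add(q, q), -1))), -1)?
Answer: Rational(-289, 86730) ≈ -0.0033322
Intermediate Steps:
Function('Q')(q) = Pow(Add(300, Mul(-30, Pow(q, -1))), -1) (Function('Q')(q) = Pow(Add(300, Mul(-60, Pow(Mul(2, q), -1))), -1) = Pow(Add(300, Mul(-60, Mul(Rational(1, 2), Pow(q, -1)))), -1) = Pow(Add(300, Mul(-30, Pow(q, -1))), -1))
Mul(-1, Function('Q')(-289)) = Mul(-1, Mul(Rational(1, 30), -289, Pow(Add(-1, Mul(10, -289)), -1))) = Mul(-1, Mul(Rational(1, 30), -289, Pow(Add(-1, -2890), -1))) = Mul(-1, Mul(Rational(1, 30), -289, Pow(-2891, -1))) = Mul(-1, Mul(Rational(1, 30), -289, Rational(-1, 2891))) = Mul(-1, Rational(289, 86730)) = Rational(-289, 86730)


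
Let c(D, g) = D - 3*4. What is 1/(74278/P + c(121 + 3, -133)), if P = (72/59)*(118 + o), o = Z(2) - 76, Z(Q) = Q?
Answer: 1584/2368609 ≈ 0.00066875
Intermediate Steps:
o = -74 (o = 2 - 76 = -74)
P = 3168/59 (P = (72/59)*(118 - 74) = (72*(1/59))*44 = (72/59)*44 = 3168/59 ≈ 53.695)
c(D, g) = -12 + D (c(D, g) = D - 12 = -12 + D)
1/(74278/P + c(121 + 3, -133)) = 1/(74278/(3168/59) + (-12 + (121 + 3))) = 1/(74278*(59/3168) + (-12 + 124)) = 1/(2191201/1584 + 112) = 1/(2368609/1584) = 1584/2368609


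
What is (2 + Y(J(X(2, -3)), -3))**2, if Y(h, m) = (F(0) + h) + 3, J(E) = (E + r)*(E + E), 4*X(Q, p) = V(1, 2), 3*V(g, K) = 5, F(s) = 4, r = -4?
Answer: 187489/5184 ≈ 36.167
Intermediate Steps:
V(g, K) = 5/3 (V(g, K) = (1/3)*5 = 5/3)
X(Q, p) = 5/12 (X(Q, p) = (1/4)*(5/3) = 5/12)
J(E) = 2*E*(-4 + E) (J(E) = (E - 4)*(E + E) = (-4 + E)*(2*E) = 2*E*(-4 + E))
Y(h, m) = 7 + h (Y(h, m) = (4 + h) + 3 = 7 + h)
(2 + Y(J(X(2, -3)), -3))**2 = (2 + (7 + 2*(5/12)*(-4 + 5/12)))**2 = (2 + (7 + 2*(5/12)*(-43/12)))**2 = (2 + (7 - 215/72))**2 = (2 + 289/72)**2 = (433/72)**2 = 187489/5184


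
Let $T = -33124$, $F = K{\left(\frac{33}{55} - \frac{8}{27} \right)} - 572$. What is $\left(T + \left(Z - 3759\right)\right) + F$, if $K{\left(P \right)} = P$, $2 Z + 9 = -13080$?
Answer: $- \frac{11879783}{270} \approx -43999.0$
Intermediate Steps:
$Z = - \frac{13089}{2}$ ($Z = - \frac{9}{2} + \frac{1}{2} \left(-13080\right) = - \frac{9}{2} - 6540 = - \frac{13089}{2} \approx -6544.5$)
$F = - \frac{77179}{135}$ ($F = \left(\frac{33}{55} - \frac{8}{27}\right) - 572 = \left(33 \cdot \frac{1}{55} - \frac{8}{27}\right) - 572 = \left(\frac{3}{5} - \frac{8}{27}\right) - 572 = \frac{41}{135} - 572 = - \frac{77179}{135} \approx -571.7$)
$\left(T + \left(Z - 3759\right)\right) + F = \left(-33124 - \frac{20607}{2}\right) - \frac{77179}{135} = - \frac{86855}{2} - \frac{77179}{135} = - \frac{11879783}{270}$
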